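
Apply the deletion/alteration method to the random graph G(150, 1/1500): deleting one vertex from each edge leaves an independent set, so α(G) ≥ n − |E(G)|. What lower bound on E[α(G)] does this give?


E[|E(G)|] = C(150, 2)·p = 11175 · (1/1500) = 149/20.
E[α(G)] ≥ n − E[|E(G)|] = 150 − 149/20 = 2851/20.
Numerically: ≈ 142.550000.
(This is only a lower bound; the true E[α(G)] may be larger.)

E[α(G)] ≥ 2851/20 ≈ 142.550000.


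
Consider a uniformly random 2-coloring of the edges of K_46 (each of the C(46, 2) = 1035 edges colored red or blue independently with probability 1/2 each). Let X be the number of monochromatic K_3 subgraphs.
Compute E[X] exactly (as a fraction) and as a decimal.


Let X = Σ_S X_S over the C(46, 3) = 15180 subsets S of size 3, where X_S = 1 if the K_3 on S is monochromatic.
For a fixed S, the K_3 on S has C(3, 2) = 3 edges. P[all 3 edges red] = (1/2)^3, and likewise for blue, so P[monochromatic] = 2·(1/2)^3 = 2^{1 − 3} = 1/4.
By linearity: E[X] = C(46, 3) · 2^{1 − 3} = 15180 · 1/4 = 3795.
Numerically: E[X] ≈ 3795.0000.

E[X] = C(46,3)·2^(1−C(3,2)) = 3795 ≈ 3795.0000.


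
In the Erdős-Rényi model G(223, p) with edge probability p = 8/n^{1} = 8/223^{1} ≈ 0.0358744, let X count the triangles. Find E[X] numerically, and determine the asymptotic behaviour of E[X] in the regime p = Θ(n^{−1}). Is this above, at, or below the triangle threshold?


Number of potential triangles: C(223, 3) = 1823471.
Each occurs with probability p³ ≈ (0.0358744)³ ≈ 4.61695213e-05.
By linearity: E[X] = C(223, 3)·p³ ≈ 1823471 · 4.61695213e-05 ≈ 84.188783.
Here α = 1, so p = 8/n is exactly at the triangle threshold p ~ 1/n. Asymptotically E[X] → c³/6 = 8³/6 = 256/3 ≈ 85.333333, a bounded constant. In this regime the triangle count is asymptotically Poisson(c³/6).

E[X] ≈ 84.188783; in regime p = Θ(1/n^{1}) E[X] stays bounded (at the triangle threshold p ~ 1/n).


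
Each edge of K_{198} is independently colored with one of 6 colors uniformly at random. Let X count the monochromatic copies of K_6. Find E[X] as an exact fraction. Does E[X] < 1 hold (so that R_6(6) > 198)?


E[X] = C(198, 6) · 6^{1 − 15} = 77526225777 · 6^{−14} = 77526225777/78364164096.
As a reduced fraction: E[X] = 25842075259/26121388032 ≈ 0.9893.
Is E[X] < 1? YES.
Since E[X] < 1, there exists a 6-coloring of K_{198} with no monochromatic K_6; hence R_6(6) > 198.

E[X] = 25842075259/26121388032 ≈ 0.9893; E[X] < 1, so R_6(6) > 198.


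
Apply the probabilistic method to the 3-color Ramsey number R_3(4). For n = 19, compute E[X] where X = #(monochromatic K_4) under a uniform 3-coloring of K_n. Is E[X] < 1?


E[X] = C(19, 4) · 3^{1 − 6} = 3876 · 3^{−5} = 3876/243.
As a reduced fraction: E[X] = 1292/81 ≈ 15.950617.
Is E[X] < 1? NO.
Since E[X] ≥ 1, the first-moment bound is inconclusive at n = 19; it does NOT by itself certify R_3(4) > 19.

E[X] = 1292/81 ≈ 15.950617; E[X] ≥ 1; first-moment method inconclusive here.


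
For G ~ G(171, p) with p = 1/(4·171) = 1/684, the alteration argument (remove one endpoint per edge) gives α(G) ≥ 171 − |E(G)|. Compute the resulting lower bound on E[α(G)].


E[|E(G)|] = C(171, 2)·p = 14535 · (1/684) = 85/4.
E[α(G)] ≥ n − E[|E(G)|] = 171 − 85/4 = 599/4.
Numerically: ≈ 149.750.
(This is only a lower bound; the true E[α(G)] may be larger.)

E[α(G)] ≥ 599/4 ≈ 149.750.


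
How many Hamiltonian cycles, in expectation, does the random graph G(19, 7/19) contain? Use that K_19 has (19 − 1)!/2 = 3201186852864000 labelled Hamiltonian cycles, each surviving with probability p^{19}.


K_19 has (19 − 1)!/2 = 3201186852864000 labelled Hamiltonian cycles.
For each such Hamiltonian cycle H, let X_H = 1 if all 19 edges of H are present in G. Then P[X_H = 1] = p^{19} = (7/19)^{19} = 11398895185373143/1978419655660313589123979.
By linearity of expectation: E[X] = Σ_H E[X_H] = 3201186852864000 · p^{19} = 3201186852864000 · 11398895185373143/1978419655660313589123979 = 36489993404591253525678231552000/1978419655660313589123979.
Numerically: E[X] ≈ 1.844e+07.

E[X] = 3201186852864000 · (7/19)^{19} = 36489993404591253525678231552000/1978419655660313589123979 ≈ 1.844e+07.


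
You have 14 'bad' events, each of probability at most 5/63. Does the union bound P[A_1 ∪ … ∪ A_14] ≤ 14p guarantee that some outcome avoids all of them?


Union bound: P[∪_{i=1}^{14} A_i] ≤ Σ_i P[A_i] ≤ 14·p = 14·(5/63) = 10/9.
Numerically: 10/9 ≈ 1.111111.
Is 10/9 < 1? NO.
Since the bound 10/9 is ≥ 1, the union bound is uninformative here; it does NOT by itself certify existence.

14·p = 10/9 ≈ 1.111111; existence NOT certified by the union bound.


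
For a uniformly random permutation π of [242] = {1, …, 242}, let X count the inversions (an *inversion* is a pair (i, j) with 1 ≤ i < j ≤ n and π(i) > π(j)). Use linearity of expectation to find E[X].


Write X = Σ X_I over the C(242, 2) = 29161 pairs i < j, with X_I the indicator of one inversion.
There are 29161 indicators.
For each fixed pair i < j, the values π(i) and π(j) are two distinct elements of {1, …, 242} in uniformly random order; by symmetry P[π(i) > π(j)] = 1/2.
By linearity: E[X] = 29161 · (1/2) = C(242, 2) · (1/2) = 29161/2 = 29161/2 ≈ 14580.500000.

E[X] = 29161/2 = 14580.500000.


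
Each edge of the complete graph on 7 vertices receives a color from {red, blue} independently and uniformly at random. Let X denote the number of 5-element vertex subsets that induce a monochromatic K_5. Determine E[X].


Let X = Σ_S X_S over the C(7, 5) = 21 subsets S of size 5, where X_S = 1 if the K_5 on S is monochromatic.
For a fixed S, the K_5 on S has C(5, 2) = 10 edges. P[all 10 edges red] = (1/2)^10, and likewise for blue, so P[monochromatic] = 2·(1/2)^10 = 2^{1 − 10} = 1/512.
By linearity: E[X] = C(7, 5) · 2^{1 − 10} = 21 · 1/512 = 21/512.
Numerically: E[X] ≈ 0.04102.

E[X] = C(7,5)·2^(1−C(5,2)) = 21/512 ≈ 0.04102.


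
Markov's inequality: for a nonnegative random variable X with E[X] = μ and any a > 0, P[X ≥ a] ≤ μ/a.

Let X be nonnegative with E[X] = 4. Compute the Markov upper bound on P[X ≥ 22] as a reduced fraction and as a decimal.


μ = E[X] = 4, a = 22.
Markov: P[X ≥ 22] ≤ μ/a = (4)/22 = 2/11.
Numerically: ≈ 0.18182.
(Since a = 22 > μ = 4.00000, the bound 2/11 is < 1 and informative.)

P[X ≥ 22] ≤ 2/11 ≈ 0.18182.


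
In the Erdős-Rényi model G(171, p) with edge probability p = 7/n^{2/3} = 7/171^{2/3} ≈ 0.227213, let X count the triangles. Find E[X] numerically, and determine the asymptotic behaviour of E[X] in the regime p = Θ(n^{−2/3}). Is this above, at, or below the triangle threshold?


Number of potential triangles: C(171, 3) = 818805.
Each occurs with probability p³ ≈ (0.227213)³ ≈ 1.17301050e-02.
By linearity: E[X] = C(171, 3)·p³ ≈ 818805 · 1.17301050e-02 ≈ 9604.668616.
Since α = 2/3 < 1, p = c/n^{2/3} ≫ 1/n is above the triangle threshold p ~ 1/n. Asymptotically E[X] ~ (c³/6)·n^{3(1−α)} = (7³/6)·n^{1} → ∞; triangles are abundant w.h.p.

E[X] ≈ 9604.668616; in regime p = Θ(1/n^{2/3}) E[X] diverges (above the triangle threshold p ~ 1/n).


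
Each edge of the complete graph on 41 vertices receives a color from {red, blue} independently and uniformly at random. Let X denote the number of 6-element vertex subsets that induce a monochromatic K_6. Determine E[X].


Let X = Σ_S X_S over the C(41, 6) = 4496388 subsets S of size 6, where X_S = 1 if the K_6 on S is monochromatic.
For a fixed S, the K_6 on S has C(6, 2) = 15 edges. P[all 15 edges red] = (1/2)^15, and likewise for blue, so P[monochromatic] = 2·(1/2)^15 = 2^{1 − 15} = 1/16384.
By linearity: E[X] = C(41, 6) · 2^{1 − 15} = 4496388 · 1/16384 = 1124097/4096.
Numerically: E[X] ≈ 274.437744.

E[X] = C(41,6)·2^(1−C(6,2)) = 1124097/4096 ≈ 274.437744.


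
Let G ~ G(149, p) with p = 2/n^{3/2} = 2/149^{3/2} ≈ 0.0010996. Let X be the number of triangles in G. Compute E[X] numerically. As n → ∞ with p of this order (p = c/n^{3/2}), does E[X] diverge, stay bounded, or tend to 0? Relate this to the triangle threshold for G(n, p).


Number of potential triangles: C(149, 3) = 540274.
Each occurs with probability p³ ≈ (0.0010996)³ ≈ 1.3296942e-09.
By linearity: E[X] = C(149, 3)·p³ ≈ 540274 · 1.3296942e-09 ≈ 0.00072.
Since α = 3/2 > 1, p = c/n^{3/2} = o(1/n) is below the triangle threshold p ~ 1/n. Asymptotically E[X] ~ (c³/6)·n^{3(1−α)} = (2³/6)·n^{-1.5} → 0, so by Markov's inequality G has no triangles w.h.p.

E[X] ≈ 0.00072; in regime p = Θ(1/n^{3/2}) E[X] tends to 0 (below the triangle threshold p ~ 1/n).


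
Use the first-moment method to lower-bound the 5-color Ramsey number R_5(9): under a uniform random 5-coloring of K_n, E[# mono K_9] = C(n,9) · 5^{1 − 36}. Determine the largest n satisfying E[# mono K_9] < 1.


We need C(n, 9) · 5^{1 − 36} < 1, i.e. C(n, 9) < 5^{36 − 1} = 2910383045673370361328125.
Check values of n near the boundary:
  n = 2170: C(2170, 9) = 2891746779868845075610510; 2891746779868845075610510 < 2910383045673370361328125? YES
  n = 2171: C(2171, 9) = 2903784578674959601827205; 2903784578674959601827205 < 2910383045673370361328125? YES
  n = 2172: C(2172, 9) = 2915866900084148060642020; 2915866900084148060642020 < 2910383045673370361328125? NO
  n = 2173: C(2173, 9) = 2927993888115921319674265; 2927993888115921319674265 < 2910383045673370361328125? NO
  n = 2174: C(2174, 9) = 2940165687188920530702934; 2940165687188920530702934 < 2910383045673370361328125? NO
The largest n with C(n, 9) < 2910383045673370361328125 is n = 2171 (where E[X] = 580756915734991920365441/582076609134674072265625 ≈ 0.998). Hence R_5(9) > 2171, i.e. R_5(9) ≥ 2172.

Largest n = 2171; hence R_5(9) > 2171.


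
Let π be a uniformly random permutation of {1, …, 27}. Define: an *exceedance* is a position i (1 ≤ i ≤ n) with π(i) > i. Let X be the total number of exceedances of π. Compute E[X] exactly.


Write X = Σ_{i=1}^{27} X_i, where X_i = 1_{π(i) > i}.
For each fixed i, π(i) is uniform over {1, …, 27} (marginal of a uniform permutation), so P[π(i) > i] = (n − i)/n. Summing: Σ_{i=1}^{27} (n − i)/n = (0 + 1 + … + 26)/27 = 27(27 − 1)/(2·27) = (27 − 1)/2.
Hence E[X] = Σ_{i=1}^{27} (27 − i)/27 = 13 ≈ 13.0000.

E[X] = 13 = 13.0000.


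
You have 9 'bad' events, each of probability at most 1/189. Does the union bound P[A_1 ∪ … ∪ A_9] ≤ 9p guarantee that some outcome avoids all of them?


Union bound: P[∪_{i=1}^{9} A_i] ≤ Σ_i P[A_i] ≤ 9·p = 9·(1/189) = 1/21.
Numerically: 1/21 ≈ 0.047619.
Is 1/21 < 1? YES.
Since P[∪ A_i] ≤ 1/21 < 1, the complement has P[∩ A_i^c] ≥ 1 − 1/21 = 20/21 > 0, so some outcome avoids every A_i.

9·p = 1/21 ≈ 0.047619; existence CERTIFIED by the union bound.


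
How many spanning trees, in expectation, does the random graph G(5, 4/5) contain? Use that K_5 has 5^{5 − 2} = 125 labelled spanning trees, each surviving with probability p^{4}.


K_5 has 5^{5 − 2} = 125 labelled spanning trees.
For each such spanning tree H, let X_H = 1 if all 4 edges of H are present in G. Then P[X_H = 1] = p^{4} = (4/5)^{4} = 256/625.
Summing the indicators: E[X] = Σ_H E[X_H] = 125 · p^{4} = 125 · 256/625 = 256/5.
Numerically: E[X] ≈ 51.2.

E[X] = 125 · (4/5)^{4} = 256/5 ≈ 51.2.


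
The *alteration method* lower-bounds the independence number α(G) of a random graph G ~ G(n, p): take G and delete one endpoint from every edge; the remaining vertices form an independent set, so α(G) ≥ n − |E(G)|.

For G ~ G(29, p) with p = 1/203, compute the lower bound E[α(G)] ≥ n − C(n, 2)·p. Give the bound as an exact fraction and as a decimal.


E[|E(G)|] = C(29, 2)·p = 406 · (1/203) = 2.
E[α(G)] ≥ n − E[|E(G)|] = 29 − 2 = 27.
Numerically: ≈ 27.00000.
(This is only a lower bound; the true E[α(G)] may be larger.)

E[α(G)] ≥ 27 ≈ 27.00000.


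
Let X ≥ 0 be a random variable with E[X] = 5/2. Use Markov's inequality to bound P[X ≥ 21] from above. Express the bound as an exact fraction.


μ = E[X] = 5/2, a = 21.
Markov: P[X ≥ 21] ≤ μ/a = (5/2)/21 = 5/42.
Numerically: ≈ 0.119048.
(Since a = 21 > μ = 2.500000, the bound 5/42 is < 1 and informative.)

P[X ≥ 21] ≤ 5/42 ≈ 0.119048.


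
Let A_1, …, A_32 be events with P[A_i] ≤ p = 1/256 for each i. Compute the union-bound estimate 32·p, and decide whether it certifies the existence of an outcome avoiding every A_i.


Union bound: P[∪_{i=1}^{32} A_i] ≤ Σ_i P[A_i] ≤ 32·p = 32·(1/256) = 1/8.
Numerically: 1/8 ≈ 0.1250.
Is 1/8 < 1? YES.
Since P[∪ A_i] ≤ 1/8 < 1, the complement has P[∩ A_i^c] ≥ 1 − 1/8 = 7/8 > 0, so some outcome avoids every A_i.

32·p = 1/8 ≈ 0.1250; existence CERTIFIED by the union bound.


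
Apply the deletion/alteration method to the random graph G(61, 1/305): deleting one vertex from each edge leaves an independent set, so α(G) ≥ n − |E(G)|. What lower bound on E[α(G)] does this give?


E[|E(G)|] = C(61, 2)·p = 1830 · (1/305) = 6.
E[α(G)] ≥ n − E[|E(G)|] = 61 − 6 = 55.
Numerically: ≈ 55.0000.
(This is only a lower bound; the true E[α(G)] may be larger.)

E[α(G)] ≥ 55 ≈ 55.0000.


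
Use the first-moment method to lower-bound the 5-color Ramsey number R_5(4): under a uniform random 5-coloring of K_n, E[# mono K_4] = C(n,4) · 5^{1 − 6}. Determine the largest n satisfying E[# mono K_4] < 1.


We need C(n, 4) · 5^{1 − 6} < 1, i.e. C(n, 4) < 5^{6 − 1} = 3125.
Check values of n near the boundary:
  n = 15: C(15, 4) = 1365; 1365 < 3125? YES
  n = 16: C(16, 4) = 1820; 1820 < 3125? YES
  n = 17: C(17, 4) = 2380; 2380 < 3125? YES
  n = 18: C(18, 4) = 3060; 3060 < 3125? YES
  n = 19: C(19, 4) = 3876; 3876 < 3125? NO
  n = 20: C(20, 4) = 4845; 4845 < 3125? NO
  n = 21: C(21, 4) = 5985; 5985 < 3125? NO
The largest n with C(n, 4) < 3125 is n = 18 (where E[X] = 612/625 ≈ 0.979). Hence R_5(4) > 18, i.e. R_5(4) ≥ 19.

Largest n = 18; hence R_5(4) > 18.


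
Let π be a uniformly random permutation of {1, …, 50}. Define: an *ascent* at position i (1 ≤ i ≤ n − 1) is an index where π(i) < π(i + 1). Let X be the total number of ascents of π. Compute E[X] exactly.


Write X = Σ X_I over i = 1, …, 49, with X_I the indicator of one ascent.
There are 49 indicators.
For each fixed i, the pair (π(i), π(i+1)) is a uniformly random ordered pair of distinct values from {1, …, 50}; by symmetry P[π(i) < π(i+1)] = 1/2.
By linearity: E[X] = 49 · (1/2) = (50 − 1) · (1/2) = 49/2 ≈ 24.500.

E[X] = 49/2 = 24.500.


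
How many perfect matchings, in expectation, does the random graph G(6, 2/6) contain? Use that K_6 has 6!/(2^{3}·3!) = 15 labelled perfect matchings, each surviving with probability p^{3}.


K_6 has 6!/(2^{3}·3!) = 15 labelled perfect matchings.
For each such perfect matching H, let X_H = 1 if all 3 edges of H are present in G. Then P[X_H = 1] = p^{3} = (1/3)^{3} = 1/27.
Summing the indicators: E[X] = Σ_H E[X_H] = 15 · p^{3} = 15 · 1/27 = 5/9.
Numerically: E[X] ≈ 0.555556.

E[X] = 15 · (1/3)^{3} = 5/9 ≈ 0.555556.


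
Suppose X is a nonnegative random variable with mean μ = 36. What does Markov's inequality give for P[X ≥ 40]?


μ = E[X] = 36, a = 40.
Markov: P[X ≥ 40] ≤ μ/a = (36)/40 = 9/10.
Numerically: ≈ 0.9000.
(Since a = 40 > μ = 36.0000, the bound 9/10 is < 1 and informative.)

P[X ≥ 40] ≤ 9/10 ≈ 0.9000.


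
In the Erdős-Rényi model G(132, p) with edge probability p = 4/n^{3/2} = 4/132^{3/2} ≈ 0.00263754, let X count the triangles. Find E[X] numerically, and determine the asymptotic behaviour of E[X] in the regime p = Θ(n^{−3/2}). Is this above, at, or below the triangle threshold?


Number of potential triangles: C(132, 3) = 374660.
Each occurs with probability p³ ≈ (0.00263754)³ ≈ 1.83483613e-08.
By linearity: E[X] = C(132, 3)·p³ ≈ 374660 · 1.83483613e-08 ≈ 0.006874.
Since α = 3/2 > 1, p = c/n^{3/2} = o(1/n) is below the triangle threshold p ~ 1/n. Asymptotically E[X] ~ (c³/6)·n^{3(1−α)} = (4³/6)·n^{-1.5} → 0, so by Markov's inequality G has no triangles w.h.p.

E[X] ≈ 0.006874; in regime p = Θ(1/n^{3/2}) E[X] tends to 0 (below the triangle threshold p ~ 1/n).


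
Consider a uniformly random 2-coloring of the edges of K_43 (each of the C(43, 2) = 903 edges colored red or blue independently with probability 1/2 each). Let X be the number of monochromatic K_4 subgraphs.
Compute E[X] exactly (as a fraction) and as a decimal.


Let X = Σ_S X_S over the C(43, 4) = 123410 subsets S of size 4, where X_S = 1 if the K_4 on S is monochromatic.
For a fixed S, the K_4 on S has C(4, 2) = 6 edges. P[all 6 edges red] = (1/2)^6, and likewise for blue, so P[monochromatic] = 2·(1/2)^6 = 2^{1 − 6} = 1/32.
Summing: E[X] = C(43, 4) · 2^{1 − 6} = 123410 · 1/32 = 61705/16.
Numerically: E[X] ≈ 3856.5625.

E[X] = C(43,4)·2^(1−C(4,2)) = 61705/16 ≈ 3856.5625.


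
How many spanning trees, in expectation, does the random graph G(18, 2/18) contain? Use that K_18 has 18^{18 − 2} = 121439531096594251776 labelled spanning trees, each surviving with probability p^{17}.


K_18 has 18^{18 − 2} = 121439531096594251776 labelled spanning trees.
For each such spanning tree H, let X_H = 1 if all 17 edges of H are present in G. Then P[X_H = 1] = p^{17} = (1/9)^{17} = 1/16677181699666569.
By linearity: E[X] = Σ_H E[X_H] = 121439531096594251776 · p^{17} = 121439531096594251776 · 1/16677181699666569 = 65536/9.
Numerically: E[X] ≈ 7281.78.

E[X] = 121439531096594251776 · (1/9)^{17} = 65536/9 ≈ 7281.78.


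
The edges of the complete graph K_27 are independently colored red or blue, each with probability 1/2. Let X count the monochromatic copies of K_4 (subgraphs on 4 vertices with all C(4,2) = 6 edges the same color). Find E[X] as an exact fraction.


Let X = Σ_S X_S over the C(27, 4) = 17550 subsets S of size 4, where X_S = 1 if the K_4 on S is monochromatic.
For a fixed S, the K_4 on S has C(4, 2) = 6 edges. P[all 6 edges red] = (1/2)^6, and likewise for blue, so P[monochromatic] = 2·(1/2)^6 = 2^{1 − 6} = 1/32.
By linearity of expectation: E[X] = C(27, 4) · 2^{1 − 6} = 17550 · 1/32 = 8775/16.
Numerically: E[X] ≈ 548.43750.

E[X] = C(27,4)·2^(1−C(4,2)) = 8775/16 ≈ 548.43750.


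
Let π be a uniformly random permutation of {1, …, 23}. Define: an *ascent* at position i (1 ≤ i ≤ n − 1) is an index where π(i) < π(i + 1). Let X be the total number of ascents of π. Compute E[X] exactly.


Write X = Σ X_I over i = 1, …, 22, with X_I the indicator of one ascent.
There are 22 indicators.
For each fixed i, the pair (π(i), π(i+1)) is a uniformly random ordered pair of distinct values from {1, …, 23}; by symmetry P[π(i) < π(i+1)] = 1/2.
By linearity: E[X] = 22 · (1/2) = (23 − 1) · (1/2) = 11 ≈ 11.00000.

E[X] = 11 = 11.00000.


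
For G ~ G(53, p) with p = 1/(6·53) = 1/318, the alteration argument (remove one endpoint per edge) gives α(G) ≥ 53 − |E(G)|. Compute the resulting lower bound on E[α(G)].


E[|E(G)|] = C(53, 2)·p = 1378 · (1/318) = 13/3.
E[α(G)] ≥ n − E[|E(G)|] = 53 − 13/3 = 146/3.
Numerically: ≈ 48.666667.
(This is only a lower bound; the true E[α(G)] may be larger.)

E[α(G)] ≥ 146/3 ≈ 48.666667.


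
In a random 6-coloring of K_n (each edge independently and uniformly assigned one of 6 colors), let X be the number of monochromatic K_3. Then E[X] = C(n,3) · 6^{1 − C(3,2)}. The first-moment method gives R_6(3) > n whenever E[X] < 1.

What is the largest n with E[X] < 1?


We need C(n, 3) · 6^{1 − 3} < 1, i.e. C(n, 3) < 6^{3 − 1} = 36.
Check values of n near the boundary:
  n = 4: C(4, 3) = 4; 4 < 36? YES
  n = 5: C(5, 3) = 10; 10 < 36? YES
  n = 6: C(6, 3) = 20; 20 < 36? YES
  n = 7: C(7, 3) = 35; 35 < 36? YES
  n = 8: C(8, 3) = 56; 56 < 36? NO
The largest n with C(n, 3) < 36 is n = 7 (where E[X] = 35/36 ≈ 0.972). Hence R_6(3) > 7, i.e. R_6(3) ≥ 8.

Largest n = 7; hence R_6(3) > 7.


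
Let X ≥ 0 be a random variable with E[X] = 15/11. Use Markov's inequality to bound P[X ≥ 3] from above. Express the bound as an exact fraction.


μ = E[X] = 15/11, a = 3.
Markov: P[X ≥ 3] ≤ μ/a = (15/11)/3 = 5/11.
Numerically: ≈ 0.4545.
(Since a = 3 > μ = 1.3636, the bound 5/11 is < 1 and informative.)

P[X ≥ 3] ≤ 5/11 ≈ 0.4545.


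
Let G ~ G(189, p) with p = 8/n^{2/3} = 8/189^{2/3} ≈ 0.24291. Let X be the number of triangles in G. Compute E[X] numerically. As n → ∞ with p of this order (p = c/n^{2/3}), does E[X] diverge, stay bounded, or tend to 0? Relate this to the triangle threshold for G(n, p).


Number of potential triangles: C(189, 3) = 1107414.
Each occurs with probability p³ ≈ (0.24291)³ ≈ 1.4333305e-02.
By linearity: E[X] = C(189, 3)·p³ ≈ 1107414 · 1.4333305e-02 ≈ 15872.90300.
Since α = 2/3 < 1, p = c/n^{2/3} ≫ 1/n is above the triangle threshold p ~ 1/n. Asymptotically E[X] ~ (c³/6)·n^{3(1−α)} = (8³/6)·n^{1} → ∞; triangles are abundant w.h.p.

E[X] ≈ 15872.90300; in regime p = Θ(1/n^{2/3}) E[X] diverges (above the triangle threshold p ~ 1/n).


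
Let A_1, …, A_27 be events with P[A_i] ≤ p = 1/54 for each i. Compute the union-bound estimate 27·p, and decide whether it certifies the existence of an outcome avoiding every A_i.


Union bound: P[∪_{i=1}^{27} A_i] ≤ Σ_i P[A_i] ≤ 27·p = 27·(1/54) = 1/2.
Numerically: 1/2 ≈ 0.5000000.
Is 1/2 < 1? YES.
Since P[∪ A_i] ≤ 1/2 < 1, the complement has P[∩ A_i^c] ≥ 1 − 1/2 = 1/2 > 0, so some outcome avoids every A_i.

27·p = 1/2 ≈ 0.5000000; existence CERTIFIED by the union bound.


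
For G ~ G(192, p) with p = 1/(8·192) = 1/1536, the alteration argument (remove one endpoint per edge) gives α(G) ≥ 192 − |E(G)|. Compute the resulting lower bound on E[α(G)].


E[|E(G)|] = C(192, 2)·p = 18336 · (1/1536) = 191/16.
E[α(G)] ≥ n − E[|E(G)|] = 192 − 191/16 = 2881/16.
Numerically: ≈ 180.0625.
(This is only a lower bound; the true E[α(G)] may be larger.)

E[α(G)] ≥ 2881/16 ≈ 180.0625.


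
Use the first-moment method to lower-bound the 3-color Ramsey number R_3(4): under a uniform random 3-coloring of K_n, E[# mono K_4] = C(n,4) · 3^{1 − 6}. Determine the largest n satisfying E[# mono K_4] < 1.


We need C(n, 4) · 3^{1 − 6} < 1, i.e. C(n, 4) < 3^{6 − 1} = 243.
Check values of n near the boundary:
  n = 7: C(7, 4) = 35; 35 < 243? YES
  n = 8: C(8, 4) = 70; 70 < 243? YES
  n = 9: C(9, 4) = 126; 126 < 243? YES
  n = 10: C(10, 4) = 210; 210 < 243? YES
  n = 11: C(11, 4) = 330; 330 < 243? NO
  n = 12: C(12, 4) = 495; 495 < 243? NO
  n = 13: C(13, 4) = 715; 715 < 243? NO
The largest n with C(n, 4) < 243 is n = 10 (where E[X] = 70/81 ≈ 0.864198). Hence R_3(4) > 10, i.e. R_3(4) ≥ 11.

Largest n = 10; hence R_3(4) > 10.


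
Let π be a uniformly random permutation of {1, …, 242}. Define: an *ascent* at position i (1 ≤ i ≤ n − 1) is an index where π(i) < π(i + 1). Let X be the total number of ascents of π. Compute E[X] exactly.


Write X = Σ X_I over i = 1, …, 241, with X_I the indicator of one ascent.
There are 241 indicators.
For each fixed i, the pair (π(i), π(i+1)) is a uniformly random ordered pair of distinct values from {1, …, 242}; by symmetry P[π(i) < π(i+1)] = 1/2.
By linearity: E[X] = 241 · (1/2) = (242 − 1) · (1/2) = 241/2 ≈ 120.500000.

E[X] = 241/2 = 120.500000.


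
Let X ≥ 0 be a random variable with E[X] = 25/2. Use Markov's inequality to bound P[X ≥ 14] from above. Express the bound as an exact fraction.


μ = E[X] = 25/2, a = 14.
Markov: P[X ≥ 14] ≤ μ/a = (25/2)/14 = 25/28.
Numerically: ≈ 0.8929.
(Since a = 14 > μ = 12.5000, the bound 25/28 is < 1 and informative.)

P[X ≥ 14] ≤ 25/28 ≈ 0.8929.


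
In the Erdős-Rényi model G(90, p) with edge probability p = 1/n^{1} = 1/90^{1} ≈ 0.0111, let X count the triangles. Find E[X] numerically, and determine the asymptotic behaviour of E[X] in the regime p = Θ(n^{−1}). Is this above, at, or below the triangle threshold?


Number of potential triangles: C(90, 3) = 117480.
Each occurs with probability p³ ≈ (0.0111)³ ≈ 1.37174e-06.
By linearity: E[X] = C(90, 3)·p³ ≈ 117480 · 1.37174e-06 ≈ 0.161.
Here α = 1, so p = 1/n is exactly at the triangle threshold p ~ 1/n. Asymptotically E[X] → c³/6 = 1³/6 = 1/6 ≈ 0.167, a bounded constant. In this regime the triangle count is asymptotically Poisson(c³/6).

E[X] ≈ 0.161; in regime p = Θ(1/n^{1}) E[X] stays bounded (at the triangle threshold p ~ 1/n).


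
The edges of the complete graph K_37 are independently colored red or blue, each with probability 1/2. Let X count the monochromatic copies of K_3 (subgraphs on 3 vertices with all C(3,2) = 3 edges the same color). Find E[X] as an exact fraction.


Let X = Σ_S X_S over the C(37, 3) = 7770 subsets S of size 3, where X_S = 1 if the K_3 on S is monochromatic.
For a fixed S, the K_3 on S has C(3, 2) = 3 edges. P[all 3 edges red] = (1/2)^3, and likewise for blue, so P[monochromatic] = 2·(1/2)^3 = 2^{1 − 3} = 1/4.
By linearity: E[X] = C(37, 3) · 2^{1 − 3} = 7770 · 1/4 = 3885/2.
Numerically: E[X] ≈ 1942.5000.

E[X] = C(37,3)·2^(1−C(3,2)) = 3885/2 ≈ 1942.5000.


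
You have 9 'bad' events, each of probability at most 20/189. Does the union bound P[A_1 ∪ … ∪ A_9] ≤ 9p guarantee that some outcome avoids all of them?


Union bound: P[∪_{i=1}^{9} A_i] ≤ Σ_i P[A_i] ≤ 9·p = 9·(20/189) = 20/21.
Numerically: 20/21 ≈ 0.9523810.
Is 20/21 < 1? YES.
Since P[∪ A_i] ≤ 20/21 < 1, the complement has P[∩ A_i^c] ≥ 1 − 20/21 = 1/21 > 0, so some outcome avoids every A_i.

9·p = 20/21 ≈ 0.9523810; existence CERTIFIED by the union bound.


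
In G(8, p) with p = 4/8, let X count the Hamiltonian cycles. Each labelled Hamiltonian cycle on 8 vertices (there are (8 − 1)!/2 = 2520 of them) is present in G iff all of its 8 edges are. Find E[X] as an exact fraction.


K_8 has (8 − 1)!/2 = 2520 labelled Hamiltonian cycles.
For each such Hamiltonian cycle H, let X_H = 1 if all 8 edges of H are present in G. Then P[X_H = 1] = p^{8} = (1/2)^{8} = 1/256.
Summing the indicators: E[X] = Σ_H E[X_H] = 2520 · p^{8} = 2520 · 1/256 = 315/32.
Numerically: E[X] ≈ 9.8438.

E[X] = 2520 · (1/2)^{8} = 315/32 ≈ 9.8438.


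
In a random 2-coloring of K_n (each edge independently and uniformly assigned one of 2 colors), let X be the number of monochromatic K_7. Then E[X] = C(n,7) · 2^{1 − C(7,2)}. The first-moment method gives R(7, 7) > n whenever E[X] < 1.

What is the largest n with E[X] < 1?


We need C(n, 7) · 2^{1 − 21} < 1, i.e. C(n, 7) < 2^{21 − 1} = 1048576.
Check values of n near the boundary:
  n = 26: C(26, 7) = 657800; 657800 < 1048576? YES
  n = 27: C(27, 7) = 888030; 888030 < 1048576? YES
  n = 28: C(28, 7) = 1184040; 1184040 < 1048576? NO
  n = 29: C(29, 7) = 1560780; 1560780 < 1048576? NO
  n = 30: C(30, 7) = 2035800; 2035800 < 1048576? NO
The largest n with C(n, 7) < 1048576 is n = 27 (where E[X] = 444015/524288 ≈ 0.847). Hence R(7, 7) > 27, i.e. R(7, 7) ≥ 28.

Largest n = 27; hence R(7, 7) > 27.


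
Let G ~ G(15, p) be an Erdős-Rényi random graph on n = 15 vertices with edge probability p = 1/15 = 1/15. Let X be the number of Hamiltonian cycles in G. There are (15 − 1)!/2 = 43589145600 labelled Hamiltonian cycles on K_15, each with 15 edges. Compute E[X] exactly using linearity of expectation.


K_15 has (15 − 1)!/2 = 43589145600 labelled Hamiltonian cycles.
For each such Hamiltonian cycle H, let X_H = 1 if all 15 edges of H are present in G. Then P[X_H = 1] = p^{15} = (1/15)^{15} = 1/437893890380859375.
By linearity: E[X] = Σ_H E[X_H] = 43589145600 · p^{15} = 43589145600 · 1/437893890380859375 = 7175168/72081298828125.
Numerically: E[X] ≈ 9.9543e-08.

E[X] = 43589145600 · (1/15)^{15} = 7175168/72081298828125 ≈ 9.9543e-08.


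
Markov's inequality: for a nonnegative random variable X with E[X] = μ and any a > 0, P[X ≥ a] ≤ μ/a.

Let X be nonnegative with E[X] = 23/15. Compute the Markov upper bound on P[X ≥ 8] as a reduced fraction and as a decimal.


μ = E[X] = 23/15, a = 8.
Markov: P[X ≥ 8] ≤ μ/a = (23/15)/8 = 23/120.
Numerically: ≈ 0.1917.
(Since a = 8 > μ = 1.5333, the bound 23/120 is < 1 and informative.)

P[X ≥ 8] ≤ 23/120 ≈ 0.1917.


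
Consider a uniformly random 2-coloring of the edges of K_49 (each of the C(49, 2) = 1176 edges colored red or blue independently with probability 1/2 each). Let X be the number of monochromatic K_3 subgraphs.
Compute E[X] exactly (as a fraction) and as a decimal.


Let X = Σ_S X_S over the C(49, 3) = 18424 subsets S of size 3, where X_S = 1 if the K_3 on S is monochromatic.
For a fixed S, the K_3 on S has C(3, 2) = 3 edges. P[all 3 edges red] = (1/2)^3, and likewise for blue, so P[monochromatic] = 2·(1/2)^3 = 2^{1 − 3} = 1/4.
Summing: E[X] = C(49, 3) · 2^{1 − 3} = 18424 · 1/4 = 4606.
Numerically: E[X] ≈ 4606.00000.

E[X] = C(49,3)·2^(1−C(3,2)) = 4606 ≈ 4606.00000.


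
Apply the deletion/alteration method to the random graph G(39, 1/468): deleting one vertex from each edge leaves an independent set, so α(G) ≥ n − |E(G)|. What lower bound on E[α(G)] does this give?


E[|E(G)|] = C(39, 2)·p = 741 · (1/468) = 19/12.
E[α(G)] ≥ n − E[|E(G)|] = 39 − 19/12 = 449/12.
Numerically: ≈ 37.4167.
(This is only a lower bound; the true E[α(G)] may be larger.)

E[α(G)] ≥ 449/12 ≈ 37.4167.


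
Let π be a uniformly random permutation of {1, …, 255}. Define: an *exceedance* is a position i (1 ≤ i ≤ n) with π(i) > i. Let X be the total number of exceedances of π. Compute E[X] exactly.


Write X = Σ_{i=1}^{255} X_i, where X_i = 1_{π(i) > i}.
For each fixed i, π(i) is uniform over {1, …, 255} (marginal of a uniform permutation), so P[π(i) > i] = (n − i)/n. Summing: Σ_{i=1}^{255} (n − i)/n = (0 + 1 + … + 254)/255 = 255(255 − 1)/(2·255) = (255 − 1)/2.
Hence E[X] = Σ_{i=1}^{255} (255 − i)/255 = 127 ≈ 127.000000.

E[X] = 127 = 127.000000.


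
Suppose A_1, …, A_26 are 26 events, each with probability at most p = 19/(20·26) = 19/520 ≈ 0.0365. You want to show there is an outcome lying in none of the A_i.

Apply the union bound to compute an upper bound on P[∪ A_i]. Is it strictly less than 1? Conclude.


Union bound: P[∪_{i=1}^{26} A_i] ≤ Σ_i P[A_i] ≤ 26·p = 26·(19/520) = 19/20.
Numerically: 19/20 ≈ 0.9500.
Is 19/20 < 1? YES.
Since P[∪ A_i] ≤ 19/20 < 1, the complement has P[∩ A_i^c] ≥ 1 − 19/20 = 1/20 > 0, so some outcome avoids every A_i.

26·p = 19/20 ≈ 0.9500; existence CERTIFIED by the union bound.


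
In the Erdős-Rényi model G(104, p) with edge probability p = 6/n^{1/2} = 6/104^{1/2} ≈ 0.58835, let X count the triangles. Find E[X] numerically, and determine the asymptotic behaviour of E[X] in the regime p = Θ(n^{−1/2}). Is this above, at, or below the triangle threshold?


Number of potential triangles: C(104, 3) = 182104.
Each occurs with probability p³ ≈ (0.58835)³ ≈ 2.0365906e-01.
By linearity: E[X] = C(104, 3)·p³ ≈ 182104 · 2.0365906e-01 ≈ 37087.13008.
Since α = 1/2 < 1, p = c/n^{1/2} ≫ 1/n is above the triangle threshold p ~ 1/n. Asymptotically E[X] ~ (c³/6)·n^{3(1−α)} = (6³/6)·n^{1.5} → ∞; triangles are abundant w.h.p.

E[X] ≈ 37087.13008; in regime p = Θ(1/n^{1/2}) E[X] diverges (above the triangle threshold p ~ 1/n).


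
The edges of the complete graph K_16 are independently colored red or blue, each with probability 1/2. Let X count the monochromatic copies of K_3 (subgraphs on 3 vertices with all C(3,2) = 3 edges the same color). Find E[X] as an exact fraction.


Let X = Σ_S X_S over the C(16, 3) = 560 subsets S of size 3, where X_S = 1 if the K_3 on S is monochromatic.
For a fixed S, the K_3 on S has C(3, 2) = 3 edges. P[all 3 edges red] = (1/2)^3, and likewise for blue, so P[monochromatic] = 2·(1/2)^3 = 2^{1 − 3} = 1/4.
By linearity of expectation: E[X] = C(16, 3) · 2^{1 − 3} = 560 · 1/4 = 140.
Numerically: E[X] ≈ 140.0000.

E[X] = C(16,3)·2^(1−C(3,2)) = 140 ≈ 140.0000.


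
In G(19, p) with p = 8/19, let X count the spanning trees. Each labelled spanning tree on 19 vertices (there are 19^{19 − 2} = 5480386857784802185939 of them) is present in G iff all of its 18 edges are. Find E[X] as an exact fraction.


K_19 has 19^{19 − 2} = 5480386857784802185939 labelled spanning trees.
For each such spanning tree H, let X_H = 1 if all 18 edges of H are present in G. Then P[X_H = 1] = p^{18} = (8/19)^{18} = 18014398509481984/104127350297911241532841.
By linearity of expectation: E[X] = Σ_H E[X_H] = 5480386857784802185939 · p^{18} = 5480386857784802185939 · 18014398509481984/104127350297911241532841 = 18014398509481984/19.
Numerically: E[X] ≈ 9.481e+14.

E[X] = 5480386857784802185939 · (8/19)^{18} = 18014398509481984/19 ≈ 9.481e+14.


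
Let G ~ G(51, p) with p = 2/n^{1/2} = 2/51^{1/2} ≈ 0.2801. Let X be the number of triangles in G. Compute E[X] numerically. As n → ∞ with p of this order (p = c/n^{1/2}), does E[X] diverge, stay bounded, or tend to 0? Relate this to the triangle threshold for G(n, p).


Number of potential triangles: C(51, 3) = 20825.
Each occurs with probability p³ ≈ (0.2801)³ ≈ 2.196518e-02.
By linearity: E[X] = C(51, 3)·p³ ≈ 20825 · 2.196518e-02 ≈ 457.4248.
Since α = 1/2 < 1, p = c/n^{1/2} ≫ 1/n is above the triangle threshold p ~ 1/n. Asymptotically E[X] ~ (c³/6)·n^{3(1−α)} = (2³/6)·n^{1.5} → ∞; triangles are abundant w.h.p.

E[X] ≈ 457.4248; in regime p = Θ(1/n^{1/2}) E[X] diverges (above the triangle threshold p ~ 1/n).


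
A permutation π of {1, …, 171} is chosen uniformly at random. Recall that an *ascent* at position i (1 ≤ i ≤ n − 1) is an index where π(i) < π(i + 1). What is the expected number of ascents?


Write X = Σ X_I over i = 1, …, 170, with X_I the indicator of one ascent.
There are 170 indicators.
For each fixed i, the pair (π(i), π(i+1)) is a uniformly random ordered pair of distinct values from {1, …, 171}; by symmetry P[π(i) < π(i+1)] = 1/2.
By linearity: E[X] = 170 · (1/2) = (171 − 1) · (1/2) = 85 ≈ 85.0000.

E[X] = 85 = 85.0000.


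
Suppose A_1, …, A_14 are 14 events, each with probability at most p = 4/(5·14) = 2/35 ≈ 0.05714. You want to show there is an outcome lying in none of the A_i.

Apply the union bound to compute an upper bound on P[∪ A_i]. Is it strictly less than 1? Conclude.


Union bound: P[∪_{i=1}^{14} A_i] ≤ Σ_i P[A_i] ≤ 14·p = 14·(2/35) = 4/5.
Numerically: 4/5 ≈ 0.80000.
Is 4/5 < 1? YES.
Since P[∪ A_i] ≤ 4/5 < 1, the complement has P[∩ A_i^c] ≥ 1 − 4/5 = 1/5 > 0, so some outcome avoids every A_i.

14·p = 4/5 ≈ 0.80000; existence CERTIFIED by the union bound.


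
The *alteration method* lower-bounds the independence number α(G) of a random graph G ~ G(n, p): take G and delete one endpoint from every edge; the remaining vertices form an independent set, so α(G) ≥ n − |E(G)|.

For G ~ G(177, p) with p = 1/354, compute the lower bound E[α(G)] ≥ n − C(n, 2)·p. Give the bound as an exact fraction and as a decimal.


E[|E(G)|] = C(177, 2)·p = 15576 · (1/354) = 44.
E[α(G)] ≥ n − E[|E(G)|] = 177 − 44 = 133.
Numerically: ≈ 133.00000.
(This is only a lower bound; the true E[α(G)] may be larger.)

E[α(G)] ≥ 133 ≈ 133.00000.


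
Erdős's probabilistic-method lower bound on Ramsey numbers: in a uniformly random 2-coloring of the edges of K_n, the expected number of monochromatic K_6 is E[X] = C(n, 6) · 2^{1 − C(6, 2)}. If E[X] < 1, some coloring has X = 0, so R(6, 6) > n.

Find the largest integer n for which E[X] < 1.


We need C(n, 6) · 2^{1 − 15} < 1, i.e. C(n, 6) < 2^{15 − 1} = 16384.
Check values of n near the boundary:
  n = 15: C(15, 6) = 5005; 5005 < 16384? YES
  n = 16: C(16, 6) = 8008; 8008 < 16384? YES
  n = 17: C(17, 6) = 12376; 12376 < 16384? YES
  n = 18: C(18, 6) = 18564; 18564 < 16384? NO
  n = 19: C(19, 6) = 27132; 27132 < 16384? NO
The largest n with C(n, 6) < 16384 is n = 17 (where E[X] = 1547/2048 ≈ 0.7554). Hence R(6, 6) > 17, i.e. R(6, 6) ≥ 18.

Largest n = 17; hence R(6, 6) > 17.


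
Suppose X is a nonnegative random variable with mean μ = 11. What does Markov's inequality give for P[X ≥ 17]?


μ = E[X] = 11, a = 17.
Markov: P[X ≥ 17] ≤ μ/a = (11)/17 = 11/17.
Numerically: ≈ 0.647.
(Since a = 17 > μ = 11.000, the bound 11/17 is < 1 and informative.)

P[X ≥ 17] ≤ 11/17 ≈ 0.647.


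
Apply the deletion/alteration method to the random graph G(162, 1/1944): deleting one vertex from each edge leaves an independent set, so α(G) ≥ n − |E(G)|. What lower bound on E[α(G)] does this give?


E[|E(G)|] = C(162, 2)·p = 13041 · (1/1944) = 161/24.
E[α(G)] ≥ n − E[|E(G)|] = 162 − 161/24 = 3727/24.
Numerically: ≈ 155.292.
(This is only a lower bound; the true E[α(G)] may be larger.)

E[α(G)] ≥ 3727/24 ≈ 155.292.


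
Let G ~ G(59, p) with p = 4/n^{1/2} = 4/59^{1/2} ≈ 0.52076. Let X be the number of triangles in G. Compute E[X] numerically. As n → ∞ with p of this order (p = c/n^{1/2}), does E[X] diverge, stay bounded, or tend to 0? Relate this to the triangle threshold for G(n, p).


Number of potential triangles: C(59, 3) = 32509.
Each occurs with probability p³ ≈ (0.52076)³ ≈ 1.4122187e-01.
By linearity: E[X] = C(59, 3)·p³ ≈ 32509 · 1.4122187e-01 ≈ 4590.98176.
Since α = 1/2 < 1, p = c/n^{1/2} ≫ 1/n is above the triangle threshold p ~ 1/n. Asymptotically E[X] ~ (c³/6)·n^{3(1−α)} = (4³/6)·n^{1.5} → ∞; triangles are abundant w.h.p.

E[X] ≈ 4590.98176; in regime p = Θ(1/n^{1/2}) E[X] diverges (above the triangle threshold p ~ 1/n).


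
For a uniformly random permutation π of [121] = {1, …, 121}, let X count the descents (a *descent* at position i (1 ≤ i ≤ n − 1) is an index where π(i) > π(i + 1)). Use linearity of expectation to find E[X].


Write X = Σ X_I over i = 1, …, 120, with X_I the indicator of one descent.
There are 120 indicators.
For each fixed i, the pair (π(i), π(i+1)) is a uniformly random ordered pair of distinct values from {1, …, 121}; by symmetry P[π(i) > π(i+1)] = 1/2.
By linearity: E[X] = 120 · (1/2) = (121 − 1) · (1/2) = 60 ≈ 60.000.

E[X] = 60 = 60.000.


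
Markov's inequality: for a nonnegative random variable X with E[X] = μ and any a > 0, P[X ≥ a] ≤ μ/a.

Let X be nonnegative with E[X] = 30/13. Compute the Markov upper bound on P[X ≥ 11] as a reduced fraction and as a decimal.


μ = E[X] = 30/13, a = 11.
Markov: P[X ≥ 11] ≤ μ/a = (30/13)/11 = 30/143.
Numerically: ≈ 0.20979.
(Since a = 11 > μ = 2.30769, the bound 30/143 is < 1 and informative.)

P[X ≥ 11] ≤ 30/143 ≈ 0.20979.


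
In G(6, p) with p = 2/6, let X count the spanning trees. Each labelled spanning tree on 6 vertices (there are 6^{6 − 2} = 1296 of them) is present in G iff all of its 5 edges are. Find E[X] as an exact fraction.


K_6 has 6^{6 − 2} = 1296 labelled spanning trees.
For each such spanning tree H, let X_H = 1 if all 5 edges of H are present in G. Then P[X_H = 1] = p^{5} = (1/3)^{5} = 1/243.
Summing the indicators: E[X] = Σ_H E[X_H] = 1296 · p^{5} = 1296 · 1/243 = 16/3.
Numerically: E[X] ≈ 5.33.

E[X] = 1296 · (1/3)^{5} = 16/3 ≈ 5.33.


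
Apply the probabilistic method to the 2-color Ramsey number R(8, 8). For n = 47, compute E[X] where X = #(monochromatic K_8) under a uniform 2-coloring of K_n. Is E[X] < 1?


E[X] = C(47, 8) · 2^{1 − 28} = 314457495 · 2^{−27} = 314457495/134217728.
As a reduced fraction: E[X] = 314457495/134217728 ≈ 2.343.
Is E[X] < 1? NO.
Since E[X] ≥ 1, the first-moment bound is inconclusive at n = 47; it does NOT by itself certify R(8, 8) > 47.

E[X] = 314457495/134217728 ≈ 2.343; E[X] ≥ 1; first-moment method inconclusive here.


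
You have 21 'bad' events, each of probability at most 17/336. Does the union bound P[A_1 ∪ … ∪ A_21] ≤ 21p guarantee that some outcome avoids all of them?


Union bound: P[∪_{i=1}^{21} A_i] ≤ Σ_i P[A_i] ≤ 21·p = 21·(17/336) = 17/16.
Numerically: 17/16 ≈ 1.0625000.
Is 17/16 < 1? NO.
Since the bound 17/16 is ≥ 1, the union bound is uninformative here; it does NOT by itself certify existence.

21·p = 17/16 ≈ 1.0625000; existence NOT certified by the union bound.
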